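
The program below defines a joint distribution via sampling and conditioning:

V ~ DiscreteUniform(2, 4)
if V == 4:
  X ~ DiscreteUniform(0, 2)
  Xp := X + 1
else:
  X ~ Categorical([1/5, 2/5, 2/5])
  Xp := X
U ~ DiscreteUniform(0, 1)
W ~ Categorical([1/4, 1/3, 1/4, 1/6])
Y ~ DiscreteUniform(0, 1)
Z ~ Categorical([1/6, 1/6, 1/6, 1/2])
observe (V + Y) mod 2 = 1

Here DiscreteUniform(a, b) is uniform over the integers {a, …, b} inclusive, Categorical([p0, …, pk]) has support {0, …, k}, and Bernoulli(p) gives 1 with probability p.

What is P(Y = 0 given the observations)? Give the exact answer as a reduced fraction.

Enumerate traces; 288 have nonzero weight after conditioning:
  (V=2, X=0, U=0, W=0, Y=1, Z=0) weight 1/1440
  (V=2, X=0, U=0, W=0, Y=1, Z=1) weight 1/1440
  (V=2, X=0, U=0, W=0, Y=1, Z=2) weight 1/1440
  (V=2, X=0, U=0, W=0, Y=1, Z=3) weight 1/480
  (V=2, X=0, U=0, W=1, Y=1, Z=0) weight 1/1080
  (V=2, X=0, U=0, W=1, Y=1, Z=1) weight 1/1080
  (V=2, X=0, U=0, W=1, Y=1, Z=2) weight 1/1080
  (V=2, X=0, U=0, W=1, Y=1, Z=3) weight 1/360
  (V=3, X=0, U=0, W=0, Y=0, Z=0) weight 1/1440
  … 279 more
Group by Y:
  weight(Y=0) = 1/6
  weight(Y=1) = 1/3
Total weight = 1/6 + 1/3 = 1/2
P(Y=0 | obs) = 1/6 / 1/2 = 1/3
P(Y=1 | obs) = 1/3 / 1/2 = 2/3

P(Y = 0 | obs) = 1/3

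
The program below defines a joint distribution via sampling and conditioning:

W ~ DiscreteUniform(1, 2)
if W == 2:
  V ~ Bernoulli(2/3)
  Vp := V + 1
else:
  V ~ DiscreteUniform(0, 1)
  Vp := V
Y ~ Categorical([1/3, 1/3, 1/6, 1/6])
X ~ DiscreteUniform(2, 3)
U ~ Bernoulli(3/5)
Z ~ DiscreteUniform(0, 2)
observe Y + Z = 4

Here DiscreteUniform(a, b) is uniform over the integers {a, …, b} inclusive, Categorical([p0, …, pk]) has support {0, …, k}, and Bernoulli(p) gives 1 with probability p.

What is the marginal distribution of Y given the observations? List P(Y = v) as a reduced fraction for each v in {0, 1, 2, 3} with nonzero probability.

Enumerate traces; 32 have nonzero weight after conditioning:
  (W=1, V=0, Y=2, X=2, U=0, Z=2) weight 1/360
  (W=1, V=0, Y=2, X=2, U=1, Z=2) weight 1/240
  (W=1, V=0, Y=2, X=3, U=0, Z=2) weight 1/360
  (W=1, V=0, Y=2, X=3, U=1, Z=2) weight 1/240
  (W=1, V=0, Y=3, X=2, U=0, Z=1) weight 1/360
  (W=1, V=0, Y=3, X=2, U=1, Z=1) weight 1/240
  (W=1, V=0, Y=3, X=3, U=0, Z=1) weight 1/360
  (W=1, V=0, Y=3, X=3, U=1, Z=1) weight 1/240
  … 24 more
Group by Y:
  weight(Y=2) = 1/18
  weight(Y=3) = 1/18
Total weight = 1/18 + 1/18 = 1/9
P(Y=2 | obs) = 1/18 / 1/9 = 1/2
P(Y=3 | obs) = 1/18 / 1/9 = 1/2

P(Y=2) = 1/2, P(Y=3) = 1/2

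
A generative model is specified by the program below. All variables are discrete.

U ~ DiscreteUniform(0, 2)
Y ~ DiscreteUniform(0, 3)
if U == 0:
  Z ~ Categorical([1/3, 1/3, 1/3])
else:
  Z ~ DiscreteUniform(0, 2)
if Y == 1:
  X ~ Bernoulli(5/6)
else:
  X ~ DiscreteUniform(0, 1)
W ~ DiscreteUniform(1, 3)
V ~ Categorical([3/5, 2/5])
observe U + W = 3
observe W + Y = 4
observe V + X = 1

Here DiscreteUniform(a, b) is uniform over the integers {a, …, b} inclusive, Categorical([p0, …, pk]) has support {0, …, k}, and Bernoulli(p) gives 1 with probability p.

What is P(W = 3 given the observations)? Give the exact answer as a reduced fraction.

Enumerate traces; 18 have nonzero weight after conditioning:
  (U=0, Y=1, Z=0, X=0, W=3, V=1) weight 1/1620
  (U=0, Y=1, Z=0, X=1, W=3, V=0) weight 1/216
  (U=0, Y=1, Z=1, X=0, W=3, V=1) weight 1/1620
  (U=0, Y=1, Z=1, X=1, W=3, V=0) weight 1/216
  (U=0, Y=1, Z=2, X=0, W=3, V=1) weight 1/1620
  (U=0, Y=1, Z=2, X=1, W=3, V=0) weight 1/216
  (U=1, Y=2, Z=0, X=0, W=2, V=1) weight 1/540
  (U=1, Y=2, Z=0, X=1, W=2, V=0) weight 1/360
  (U=2, Y=3, Z=0, X=0, W=1, V=1) weight 1/540
  … 9 more
Group by W:
  weight(W=1) = 1/72
  weight(W=2) = 1/72
  weight(W=3) = 17/1080
Total weight = 1/72 + 1/72 + 17/1080 = 47/1080
P(W=1 | obs) = 1/72 / 47/1080 = 15/47
P(W=2 | obs) = 1/72 / 47/1080 = 15/47
P(W=3 | obs) = 17/1080 / 47/1080 = 17/47

P(W = 3 | obs) = 17/47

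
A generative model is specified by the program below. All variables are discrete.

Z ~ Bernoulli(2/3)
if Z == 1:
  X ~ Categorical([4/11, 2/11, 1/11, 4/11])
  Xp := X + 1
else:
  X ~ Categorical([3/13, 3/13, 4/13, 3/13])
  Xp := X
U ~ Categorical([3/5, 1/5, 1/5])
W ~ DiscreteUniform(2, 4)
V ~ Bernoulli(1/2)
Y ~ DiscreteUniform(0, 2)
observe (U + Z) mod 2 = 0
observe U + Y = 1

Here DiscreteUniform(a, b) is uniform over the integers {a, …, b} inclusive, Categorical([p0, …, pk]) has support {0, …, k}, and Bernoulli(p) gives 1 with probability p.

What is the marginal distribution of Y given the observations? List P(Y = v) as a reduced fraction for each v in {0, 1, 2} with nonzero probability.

P(Y=0) = 2/5, P(Y=1) = 3/5

Enumerate traces; 48 have nonzero weight after conditioning:
  (Z=0, X=0, U=0, W=2, V=0, Y=1) weight 1/390
  (Z=0, X=0, U=0, W=2, V=1, Y=1) weight 1/390
  (Z=0, X=0, U=0, W=3, V=0, Y=1) weight 1/390
  (Z=0, X=0, U=0, W=3, V=1, Y=1) weight 1/390
  (Z=0, X=0, U=0, W=4, V=0, Y=1) weight 1/390
  (Z=0, X=0, U=0, W=4, V=1, Y=1) weight 1/390
  (Z=0, X=1, U=0, W=2, V=0, Y=1) weight 1/390
  (Z=0, X=1, U=0, W=2, V=1, Y=1) weight 1/390
  (Z=1, X=0, U=1, W=2, V=0, Y=0) weight 4/1485
  … 39 more
Group by Y:
  weight(Y=0) = 2/45
  weight(Y=1) = 1/15
Total weight = 2/45 + 1/15 = 1/9
P(Y=0 | obs) = 2/45 / 1/9 = 2/5
P(Y=1 | obs) = 1/15 / 1/9 = 3/5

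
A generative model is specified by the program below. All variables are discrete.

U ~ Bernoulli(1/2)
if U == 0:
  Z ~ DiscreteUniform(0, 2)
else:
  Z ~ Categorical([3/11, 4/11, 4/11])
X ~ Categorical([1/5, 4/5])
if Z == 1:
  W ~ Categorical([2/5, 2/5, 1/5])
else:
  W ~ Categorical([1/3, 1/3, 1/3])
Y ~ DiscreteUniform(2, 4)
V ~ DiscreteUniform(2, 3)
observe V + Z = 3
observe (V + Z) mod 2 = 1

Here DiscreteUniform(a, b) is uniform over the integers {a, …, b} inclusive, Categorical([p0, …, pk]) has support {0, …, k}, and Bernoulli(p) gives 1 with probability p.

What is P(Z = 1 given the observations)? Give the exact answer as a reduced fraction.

P(Z = 1 | obs) = 23/43

Enumerate traces; 72 have nonzero weight after conditioning:
  (U=0, Z=0, X=0, W=0, Y=2, V=3) weight 1/540
  (U=0, Z=0, X=0, W=0, Y=3, V=3) weight 1/540
  (U=0, Z=0, X=0, W=0, Y=4, V=3) weight 1/540
  (U=0, Z=0, X=0, W=1, Y=2, V=3) weight 1/540
  (U=0, Z=0, X=0, W=1, Y=3, V=3) weight 1/540
  (U=0, Z=0, X=0, W=1, Y=4, V=3) weight 1/540
  (U=0, Z=0, X=0, W=2, Y=2, V=3) weight 1/540
  (U=0, Z=0, X=0, W=2, Y=3, V=3) weight 1/540
  (U=0, Z=1, X=0, W=0, Y=2, V=2) weight 1/450
  … 63 more
Group by Z:
  weight(Z=0) = 5/33
  weight(Z=1) = 23/132
Total weight = 5/33 + 23/132 = 43/132
P(Z=0 | obs) = 5/33 / 43/132 = 20/43
P(Z=1 | obs) = 23/132 / 43/132 = 23/43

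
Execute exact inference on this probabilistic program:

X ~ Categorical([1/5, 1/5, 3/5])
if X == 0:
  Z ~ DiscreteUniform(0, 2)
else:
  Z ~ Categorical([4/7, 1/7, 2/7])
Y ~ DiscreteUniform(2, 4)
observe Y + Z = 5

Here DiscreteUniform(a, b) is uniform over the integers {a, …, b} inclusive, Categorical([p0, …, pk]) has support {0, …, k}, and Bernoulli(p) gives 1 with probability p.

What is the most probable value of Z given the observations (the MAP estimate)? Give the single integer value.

Enumerate traces; 6 have nonzero weight after conditioning:
  (X=0, Z=1, Y=4) weight 1/45
  (X=0, Z=2, Y=3) weight 1/45
  (X=1, Z=1, Y=4) weight 1/105
  (X=1, Z=2, Y=3) weight 2/105
  (X=2, Z=1, Y=4) weight 1/35
  (X=2, Z=2, Y=3) weight 2/35
Group by Z:
  weight(Z=1) = 19/315
  weight(Z=2) = 31/315
Total weight = 19/315 + 31/315 = 10/63
P(Z=1 | obs) = 19/315 / 10/63 = 19/50
P(Z=2 | obs) = 31/315 / 10/63 = 31/50
argmax = 2

argmax_v P(Z = v | obs) = 2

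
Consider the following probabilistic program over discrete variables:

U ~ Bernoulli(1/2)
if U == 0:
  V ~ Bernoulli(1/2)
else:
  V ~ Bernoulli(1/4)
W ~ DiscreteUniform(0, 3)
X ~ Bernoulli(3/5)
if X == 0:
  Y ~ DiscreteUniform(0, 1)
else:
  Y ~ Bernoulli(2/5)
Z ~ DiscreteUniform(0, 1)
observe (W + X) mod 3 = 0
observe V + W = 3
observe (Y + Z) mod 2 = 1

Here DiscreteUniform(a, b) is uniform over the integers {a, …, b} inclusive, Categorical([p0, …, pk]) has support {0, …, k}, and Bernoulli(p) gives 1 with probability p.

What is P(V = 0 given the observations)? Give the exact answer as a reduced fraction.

P(V = 0 | obs) = 10/19

Enumerate traces; 8 have nonzero weight after conditioning:
  (U=0, V=0, W=3, X=0, Y=0, Z=1) weight 1/160
  (U=0, V=0, W=3, X=0, Y=1, Z=0) weight 1/160
  (U=0, V=1, W=2, X=1, Y=0, Z=1) weight 9/800
  (U=0, V=1, W=2, X=1, Y=1, Z=0) weight 3/400
  (U=1, V=0, W=3, X=0, Y=0, Z=1) weight 3/320
  (U=1, V=0, W=3, X=0, Y=1, Z=0) weight 3/320
  (U=1, V=1, W=2, X=1, Y=0, Z=1) weight 9/1600
  (U=1, V=1, W=2, X=1, Y=1, Z=0) weight 3/800
Group by V:
  weight(V=0) = 1/32
  weight(V=1) = 9/320
Total weight = 1/32 + 9/320 = 19/320
P(V=0 | obs) = 1/32 / 19/320 = 10/19
P(V=1 | obs) = 9/320 / 19/320 = 9/19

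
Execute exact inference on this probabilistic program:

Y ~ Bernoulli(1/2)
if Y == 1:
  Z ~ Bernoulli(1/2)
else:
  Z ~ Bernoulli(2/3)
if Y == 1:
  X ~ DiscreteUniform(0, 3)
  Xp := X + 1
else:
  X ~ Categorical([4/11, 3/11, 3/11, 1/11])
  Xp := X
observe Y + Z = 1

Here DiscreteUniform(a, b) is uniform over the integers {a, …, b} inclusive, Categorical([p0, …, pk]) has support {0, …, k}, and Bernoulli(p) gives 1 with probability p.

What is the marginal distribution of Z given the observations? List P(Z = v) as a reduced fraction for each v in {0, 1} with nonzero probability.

P(Z=0) = 3/7, P(Z=1) = 4/7

Enumerate traces; 8 have nonzero weight after conditioning:
  (Y=0, Z=1, X=0) weight 4/33
  (Y=0, Z=1, X=1) weight 1/11
  (Y=0, Z=1, X=2) weight 1/11
  (Y=0, Z=1, X=3) weight 1/33
  (Y=1, Z=0, X=0) weight 1/16
  (Y=1, Z=0, X=1) weight 1/16
  (Y=1, Z=0, X=2) weight 1/16
  (Y=1, Z=0, X=3) weight 1/16
Group by Z:
  weight(Z=0) = 1/4
  weight(Z=1) = 1/3
Total weight = 1/4 + 1/3 = 7/12
P(Z=0 | obs) = 1/4 / 7/12 = 3/7
P(Z=1 | obs) = 1/3 / 7/12 = 4/7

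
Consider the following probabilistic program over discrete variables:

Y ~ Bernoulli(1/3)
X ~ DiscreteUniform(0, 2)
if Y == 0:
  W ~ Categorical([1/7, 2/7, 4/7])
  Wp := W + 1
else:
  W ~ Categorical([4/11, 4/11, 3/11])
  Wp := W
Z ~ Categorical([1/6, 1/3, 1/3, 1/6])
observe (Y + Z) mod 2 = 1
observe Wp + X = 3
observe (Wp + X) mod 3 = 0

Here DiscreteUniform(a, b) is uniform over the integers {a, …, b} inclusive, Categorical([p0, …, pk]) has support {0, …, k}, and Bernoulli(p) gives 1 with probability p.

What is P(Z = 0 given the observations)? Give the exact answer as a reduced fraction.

P(Z = 0 | obs) = 7/87

Enumerate traces; 10 have nonzero weight after conditioning:
  (Y=0, X=0, W=2, Z=1) weight 8/189
  (Y=0, X=0, W=2, Z=3) weight 4/189
  (Y=0, X=1, W=1, Z=1) weight 4/189
  (Y=0, X=1, W=1, Z=3) weight 2/189
  (Y=0, X=2, W=0, Z=1) weight 2/189
  (Y=0, X=2, W=0, Z=3) weight 1/189
  (Y=1, X=1, W=2, Z=0) weight 1/198
  (Y=1, X=1, W=2, Z=2) weight 1/99
  … 2 more
Group by Z:
  weight(Z=0) = 7/594
  weight(Z=1) = 2/27
  weight(Z=2) = 7/297
  weight(Z=3) = 1/27
Total weight = 7/594 + 2/27 + 7/297 + 1/27 = 29/198
P(Z=0 | obs) = 7/594 / 29/198 = 7/87
P(Z=1 | obs) = 2/27 / 29/198 = 44/87
P(Z=2 | obs) = 7/297 / 29/198 = 14/87
P(Z=3 | obs) = 1/27 / 29/198 = 22/87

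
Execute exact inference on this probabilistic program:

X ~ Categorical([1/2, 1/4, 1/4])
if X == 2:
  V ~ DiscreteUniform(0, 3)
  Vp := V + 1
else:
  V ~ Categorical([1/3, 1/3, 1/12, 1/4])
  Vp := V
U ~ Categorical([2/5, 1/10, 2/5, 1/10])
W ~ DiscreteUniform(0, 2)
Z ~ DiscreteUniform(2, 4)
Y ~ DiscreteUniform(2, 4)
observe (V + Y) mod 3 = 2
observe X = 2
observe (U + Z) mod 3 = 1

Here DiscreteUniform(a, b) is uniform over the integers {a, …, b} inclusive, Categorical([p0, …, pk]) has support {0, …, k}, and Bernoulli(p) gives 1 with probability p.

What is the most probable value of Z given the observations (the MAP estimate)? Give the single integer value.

argmax_v P(Z = v | obs) = 4

Enumerate traces; 48 have nonzero weight after conditioning:
  (X=2, V=0, U=0, W=0, Z=4, Y=2) weight 1/1080
  (X=2, V=0, U=0, W=1, Z=4, Y=2) weight 1/1080
  (X=2, V=0, U=0, W=2, Z=4, Y=2) weight 1/1080
  (X=2, V=0, U=1, W=0, Z=3, Y=2) weight 1/4320
  (X=2, V=0, U=1, W=1, Z=3, Y=2) weight 1/4320
  (X=2, V=0, U=1, W=2, Z=3, Y=2) weight 1/4320
  (X=2, V=0, U=2, W=0, Z=2, Y=2) weight 1/1080
  (X=2, V=0, U=2, W=1, Z=2, Y=2) weight 1/1080
  … 40 more
Group by Z:
  weight(Z=2) = 1/90
  weight(Z=3) = 1/360
  weight(Z=4) = 1/72
Total weight = 1/90 + 1/360 + 1/72 = 1/36
P(Z=2 | obs) = 1/90 / 1/36 = 2/5
P(Z=3 | obs) = 1/360 / 1/36 = 1/10
P(Z=4 | obs) = 1/72 / 1/36 = 1/2
argmax = 4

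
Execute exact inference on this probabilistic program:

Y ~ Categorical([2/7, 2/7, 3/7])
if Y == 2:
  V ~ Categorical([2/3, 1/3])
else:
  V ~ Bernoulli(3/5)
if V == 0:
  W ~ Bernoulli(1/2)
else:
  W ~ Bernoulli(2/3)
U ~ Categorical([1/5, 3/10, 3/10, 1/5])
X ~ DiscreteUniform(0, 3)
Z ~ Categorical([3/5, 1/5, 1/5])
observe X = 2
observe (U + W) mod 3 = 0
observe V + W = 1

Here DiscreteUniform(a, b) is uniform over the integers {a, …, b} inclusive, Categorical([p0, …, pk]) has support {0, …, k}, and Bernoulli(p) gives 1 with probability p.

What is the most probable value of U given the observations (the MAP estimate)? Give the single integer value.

Enumerate traces; 27 have nonzero weight after conditioning:
  (Y=0, V=0, W=1, U=2, X=2, Z=0) weight 9/3500
  (Y=0, V=0, W=1, U=2, X=2, Z=1) weight 3/3500
  (Y=0, V=0, W=1, U=2, X=2, Z=2) weight 3/3500
  (Y=0, V=1, W=0, U=0, X=2, Z=0) weight 3/1750
  (Y=0, V=1, W=0, U=0, X=2, Z=1) weight 1/1750
  (Y=0, V=1, W=0, U=0, X=2, Z=2) weight 1/1750
  (Y=0, V=1, W=0, U=3, X=2, Z=0) weight 3/1750
  (Y=0, V=1, W=0, U=3, X=2, Z=1) weight 1/1750
  … 19 more
Group by U:
  weight(U=0) = 17/2100
  weight(U=2) = 27/1400
  weight(U=3) = 17/2100
Total weight = 17/2100 + 27/1400 + 17/2100 = 149/4200
P(U=0 | obs) = 17/2100 / 149/4200 = 34/149
P(U=2 | obs) = 27/1400 / 149/4200 = 81/149
P(U=3 | obs) = 17/2100 / 149/4200 = 34/149
argmax = 2

argmax_v P(U = v | obs) = 2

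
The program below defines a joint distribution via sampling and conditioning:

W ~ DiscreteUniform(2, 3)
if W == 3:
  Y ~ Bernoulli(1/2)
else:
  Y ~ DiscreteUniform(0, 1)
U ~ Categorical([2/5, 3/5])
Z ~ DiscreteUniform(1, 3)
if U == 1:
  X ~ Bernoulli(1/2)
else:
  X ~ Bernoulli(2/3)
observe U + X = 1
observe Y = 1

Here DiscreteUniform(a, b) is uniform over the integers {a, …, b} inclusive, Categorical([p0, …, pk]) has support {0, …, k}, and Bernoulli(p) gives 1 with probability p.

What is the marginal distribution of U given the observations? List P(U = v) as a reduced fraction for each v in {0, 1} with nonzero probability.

P(U=0) = 8/17, P(U=1) = 9/17

Enumerate traces; 12 have nonzero weight after conditioning:
  (W=2, Y=1, U=0, Z=1, X=1) weight 1/45
  (W=2, Y=1, U=0, Z=2, X=1) weight 1/45
  (W=2, Y=1, U=0, Z=3, X=1) weight 1/45
  (W=2, Y=1, U=1, Z=1, X=0) weight 1/40
  (W=2, Y=1, U=1, Z=2, X=0) weight 1/40
  (W=2, Y=1, U=1, Z=3, X=0) weight 1/40
  (W=3, Y=1, U=0, Z=1, X=1) weight 1/45
  (W=3, Y=1, U=0, Z=2, X=1) weight 1/45
  … 4 more
Group by U:
  weight(U=0) = 2/15
  weight(U=1) = 3/20
Total weight = 2/15 + 3/20 = 17/60
P(U=0 | obs) = 2/15 / 17/60 = 8/17
P(U=1 | obs) = 3/20 / 17/60 = 9/17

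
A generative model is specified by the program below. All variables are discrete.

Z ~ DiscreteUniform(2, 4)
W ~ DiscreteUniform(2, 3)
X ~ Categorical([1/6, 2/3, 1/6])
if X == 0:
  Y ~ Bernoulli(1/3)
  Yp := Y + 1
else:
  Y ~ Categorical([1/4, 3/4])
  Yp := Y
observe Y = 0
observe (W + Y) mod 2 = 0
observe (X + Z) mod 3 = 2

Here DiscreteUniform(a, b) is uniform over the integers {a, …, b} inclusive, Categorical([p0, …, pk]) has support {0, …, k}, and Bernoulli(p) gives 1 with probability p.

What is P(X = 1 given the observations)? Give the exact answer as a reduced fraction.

P(X = 1 | obs) = 12/23

Enumerate traces; 3 have nonzero weight after conditioning:
  (Z=2, W=2, X=0, Y=0) weight 1/54
  (Z=3, W=2, X=2, Y=0) weight 1/144
  (Z=4, W=2, X=1, Y=0) weight 1/36
Group by X:
  weight(X=0) = 1/54
  weight(X=1) = 1/36
  weight(X=2) = 1/144
Total weight = 1/54 + 1/36 + 1/144 = 23/432
P(X=0 | obs) = 1/54 / 23/432 = 8/23
P(X=1 | obs) = 1/36 / 23/432 = 12/23
P(X=2 | obs) = 1/144 / 23/432 = 3/23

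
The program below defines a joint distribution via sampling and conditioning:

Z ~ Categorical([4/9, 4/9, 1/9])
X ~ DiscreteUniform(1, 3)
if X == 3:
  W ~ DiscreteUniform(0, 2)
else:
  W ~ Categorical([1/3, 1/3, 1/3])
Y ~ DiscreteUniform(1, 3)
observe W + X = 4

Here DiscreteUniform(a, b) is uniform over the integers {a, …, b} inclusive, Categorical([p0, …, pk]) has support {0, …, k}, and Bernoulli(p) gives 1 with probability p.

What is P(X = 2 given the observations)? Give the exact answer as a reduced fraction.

Enumerate traces; 18 have nonzero weight after conditioning:
  (Z=0, X=2, W=2, Y=1) weight 4/243
  (Z=0, X=2, W=2, Y=2) weight 4/243
  (Z=0, X=2, W=2, Y=3) weight 4/243
  (Z=0, X=3, W=1, Y=1) weight 4/243
  (Z=0, X=3, W=1, Y=2) weight 4/243
  (Z=0, X=3, W=1, Y=3) weight 4/243
  (Z=1, X=2, W=2, Y=1) weight 4/243
  (Z=1, X=2, W=2, Y=2) weight 4/243
  … 10 more
Group by X:
  weight(X=2) = 1/9
  weight(X=3) = 1/9
Total weight = 1/9 + 1/9 = 2/9
P(X=2 | obs) = 1/9 / 2/9 = 1/2
P(X=3 | obs) = 1/9 / 2/9 = 1/2

P(X = 2 | obs) = 1/2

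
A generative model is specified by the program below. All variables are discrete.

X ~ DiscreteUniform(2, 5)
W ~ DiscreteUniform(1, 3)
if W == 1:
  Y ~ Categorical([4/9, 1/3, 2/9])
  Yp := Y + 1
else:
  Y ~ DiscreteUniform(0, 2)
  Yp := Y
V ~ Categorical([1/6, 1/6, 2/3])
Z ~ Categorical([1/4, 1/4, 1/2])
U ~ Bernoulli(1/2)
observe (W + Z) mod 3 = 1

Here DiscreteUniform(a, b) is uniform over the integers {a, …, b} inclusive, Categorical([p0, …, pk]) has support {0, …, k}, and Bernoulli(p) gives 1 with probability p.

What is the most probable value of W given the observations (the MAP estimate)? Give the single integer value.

Enumerate traces; 216 have nonzero weight after conditioning:
  (X=2, W=1, Y=0, V=0, Z=0, U=0) weight 1/1296
  (X=2, W=1, Y=0, V=0, Z=0, U=1) weight 1/1296
  (X=2, W=1, Y=0, V=1, Z=0, U=0) weight 1/1296
  (X=2, W=1, Y=0, V=1, Z=0, U=1) weight 1/1296
  (X=2, W=1, Y=0, V=2, Z=0, U=0) weight 1/324
  (X=2, W=1, Y=0, V=2, Z=0, U=1) weight 1/324
  (X=2, W=1, Y=1, V=0, Z=0, U=0) weight 1/1728
  (X=2, W=1, Y=1, V=0, Z=0, U=1) weight 1/1728
  (X=2, W=2, Y=0, V=0, Z=2, U=0) weight 1/864
  (X=2, W=3, Y=0, V=0, Z=1, U=0) weight 1/1728
  … 206 more
Group by W:
  weight(W=1) = 1/12
  weight(W=2) = 1/6
  weight(W=3) = 1/12
Total weight = 1/12 + 1/6 + 1/12 = 1/3
P(W=1 | obs) = 1/12 / 1/3 = 1/4
P(W=2 | obs) = 1/6 / 1/3 = 1/2
P(W=3 | obs) = 1/12 / 1/3 = 1/4
argmax = 2

argmax_v P(W = v | obs) = 2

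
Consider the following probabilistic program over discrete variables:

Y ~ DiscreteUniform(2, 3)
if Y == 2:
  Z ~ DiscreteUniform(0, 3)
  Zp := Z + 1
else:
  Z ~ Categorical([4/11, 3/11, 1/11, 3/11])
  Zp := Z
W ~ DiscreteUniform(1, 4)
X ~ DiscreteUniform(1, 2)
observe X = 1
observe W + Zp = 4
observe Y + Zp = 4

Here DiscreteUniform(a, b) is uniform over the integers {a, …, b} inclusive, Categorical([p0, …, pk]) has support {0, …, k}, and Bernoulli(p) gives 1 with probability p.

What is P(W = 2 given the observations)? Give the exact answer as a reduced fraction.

Enumerate traces; 2 have nonzero weight after conditioning:
  (Y=2, Z=1, W=2, X=1) weight 1/64
  (Y=3, Z=1, W=3, X=1) weight 3/176
Group by W:
  weight(W=2) = 1/64
  weight(W=3) = 3/176
Total weight = 1/64 + 3/176 = 23/704
P(W=2 | obs) = 1/64 / 23/704 = 11/23
P(W=3 | obs) = 3/176 / 23/704 = 12/23

P(W = 2 | obs) = 11/23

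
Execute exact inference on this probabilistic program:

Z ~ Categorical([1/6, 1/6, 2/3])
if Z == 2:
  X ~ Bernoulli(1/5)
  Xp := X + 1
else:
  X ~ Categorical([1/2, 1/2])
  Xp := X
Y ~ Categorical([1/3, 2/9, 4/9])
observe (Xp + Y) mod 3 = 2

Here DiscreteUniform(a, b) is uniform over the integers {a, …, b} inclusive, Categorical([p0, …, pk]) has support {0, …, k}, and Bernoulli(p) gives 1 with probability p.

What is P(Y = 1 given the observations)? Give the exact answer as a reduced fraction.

Enumerate traces; 6 have nonzero weight after conditioning:
  (Z=0, X=0, Y=2) weight 1/27
  (Z=0, X=1, Y=1) weight 1/54
  (Z=1, X=0, Y=2) weight 1/27
  (Z=1, X=1, Y=1) weight 1/54
  (Z=2, X=0, Y=1) weight 16/135
  (Z=2, X=1, Y=0) weight 2/45
Group by Y:
  weight(Y=0) = 2/45
  weight(Y=1) = 7/45
  weight(Y=2) = 2/27
Total weight = 2/45 + 7/45 + 2/27 = 37/135
P(Y=0 | obs) = 2/45 / 37/135 = 6/37
P(Y=1 | obs) = 7/45 / 37/135 = 21/37
P(Y=2 | obs) = 2/27 / 37/135 = 10/37

P(Y = 1 | obs) = 21/37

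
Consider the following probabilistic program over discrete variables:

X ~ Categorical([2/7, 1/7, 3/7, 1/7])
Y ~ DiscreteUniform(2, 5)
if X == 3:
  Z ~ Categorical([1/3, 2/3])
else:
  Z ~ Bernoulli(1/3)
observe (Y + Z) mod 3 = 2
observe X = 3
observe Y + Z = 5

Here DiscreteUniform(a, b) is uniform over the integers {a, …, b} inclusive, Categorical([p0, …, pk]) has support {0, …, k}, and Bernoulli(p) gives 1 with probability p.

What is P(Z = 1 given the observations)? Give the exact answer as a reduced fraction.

Enumerate traces; 2 have nonzero weight after conditioning:
  (X=3, Y=4, Z=1) weight 1/42
  (X=3, Y=5, Z=0) weight 1/84
Group by Z:
  weight(Z=0) = 1/84
  weight(Z=1) = 1/42
Total weight = 1/84 + 1/42 = 1/28
P(Z=0 | obs) = 1/84 / 1/28 = 1/3
P(Z=1 | obs) = 1/42 / 1/28 = 2/3

P(Z = 1 | obs) = 2/3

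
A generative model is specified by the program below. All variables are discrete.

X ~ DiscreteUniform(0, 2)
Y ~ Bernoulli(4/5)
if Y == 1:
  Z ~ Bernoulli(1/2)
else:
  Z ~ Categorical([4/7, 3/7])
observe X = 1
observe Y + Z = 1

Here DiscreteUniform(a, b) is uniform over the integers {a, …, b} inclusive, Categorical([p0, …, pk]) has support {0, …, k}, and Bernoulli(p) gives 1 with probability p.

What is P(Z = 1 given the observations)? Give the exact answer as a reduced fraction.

Enumerate traces; 2 have nonzero weight after conditioning:
  (X=1, Y=0, Z=1) weight 1/35
  (X=1, Y=1, Z=0) weight 2/15
Group by Z:
  weight(Z=0) = 2/15
  weight(Z=1) = 1/35
Total weight = 2/15 + 1/35 = 17/105
P(Z=0 | obs) = 2/15 / 17/105 = 14/17
P(Z=1 | obs) = 1/35 / 17/105 = 3/17

P(Z = 1 | obs) = 3/17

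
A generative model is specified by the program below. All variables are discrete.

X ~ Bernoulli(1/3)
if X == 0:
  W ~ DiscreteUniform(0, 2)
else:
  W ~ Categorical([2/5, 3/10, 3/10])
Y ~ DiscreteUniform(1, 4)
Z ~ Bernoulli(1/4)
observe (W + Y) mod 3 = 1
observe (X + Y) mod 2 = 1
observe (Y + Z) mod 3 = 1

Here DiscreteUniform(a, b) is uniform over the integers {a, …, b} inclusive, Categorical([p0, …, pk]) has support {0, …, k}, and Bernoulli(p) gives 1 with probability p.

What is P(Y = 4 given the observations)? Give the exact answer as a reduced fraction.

Enumerate traces; 3 have nonzero weight after conditioning:
  (X=0, W=0, Y=1, Z=0) weight 1/24
  (X=0, W=1, Y=3, Z=1) weight 1/72
  (X=1, W=0, Y=4, Z=0) weight 1/40
Group by Y:
  weight(Y=1) = 1/24
  weight(Y=3) = 1/72
  weight(Y=4) = 1/40
Total weight = 1/24 + 1/72 + 1/40 = 29/360
P(Y=1 | obs) = 1/24 / 29/360 = 15/29
P(Y=3 | obs) = 1/72 / 29/360 = 5/29
P(Y=4 | obs) = 1/40 / 29/360 = 9/29

P(Y = 4 | obs) = 9/29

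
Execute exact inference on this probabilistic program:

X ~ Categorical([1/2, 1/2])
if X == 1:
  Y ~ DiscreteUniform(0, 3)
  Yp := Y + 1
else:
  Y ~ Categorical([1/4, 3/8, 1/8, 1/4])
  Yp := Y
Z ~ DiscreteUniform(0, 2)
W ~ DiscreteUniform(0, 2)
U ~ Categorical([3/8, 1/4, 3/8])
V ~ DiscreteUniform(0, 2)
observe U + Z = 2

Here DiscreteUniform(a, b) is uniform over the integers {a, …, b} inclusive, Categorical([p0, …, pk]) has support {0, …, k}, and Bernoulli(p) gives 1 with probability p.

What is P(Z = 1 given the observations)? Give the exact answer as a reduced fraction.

P(Z = 1 | obs) = 1/4

Enumerate traces; 216 have nonzero weight after conditioning:
  (X=0, Y=0, Z=0, W=0, U=2, V=0) weight 1/576
  (X=0, Y=0, Z=0, W=0, U=2, V=1) weight 1/576
  (X=0, Y=0, Z=0, W=0, U=2, V=2) weight 1/576
  (X=0, Y=0, Z=0, W=1, U=2, V=0) weight 1/576
  (X=0, Y=0, Z=0, W=1, U=2, V=1) weight 1/576
  (X=0, Y=0, Z=0, W=1, U=2, V=2) weight 1/576
  (X=0, Y=0, Z=0, W=2, U=2, V=0) weight 1/576
  (X=0, Y=0, Z=0, W=2, U=2, V=1) weight 1/576
  (X=0, Y=0, Z=1, W=0, U=1, V=0) weight 1/864
  (X=0, Y=0, Z=2, W=0, U=0, V=0) weight 1/576
  … 206 more
Group by Z:
  weight(Z=0) = 1/8
  weight(Z=1) = 1/12
  weight(Z=2) = 1/8
Total weight = 1/8 + 1/12 + 1/8 = 1/3
P(Z=0 | obs) = 1/8 / 1/3 = 3/8
P(Z=1 | obs) = 1/12 / 1/3 = 1/4
P(Z=2 | obs) = 1/8 / 1/3 = 3/8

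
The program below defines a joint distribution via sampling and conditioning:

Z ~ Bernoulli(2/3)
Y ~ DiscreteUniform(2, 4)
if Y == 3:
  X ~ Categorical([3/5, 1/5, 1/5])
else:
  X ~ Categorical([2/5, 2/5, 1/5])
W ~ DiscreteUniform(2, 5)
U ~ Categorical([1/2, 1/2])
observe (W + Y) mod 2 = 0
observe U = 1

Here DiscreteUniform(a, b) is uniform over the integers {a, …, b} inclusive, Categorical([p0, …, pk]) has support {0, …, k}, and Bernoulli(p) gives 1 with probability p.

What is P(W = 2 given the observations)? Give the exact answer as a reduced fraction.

Enumerate traces; 36 have nonzero weight after conditioning:
  (Z=0, Y=2, X=0, W=2, U=1) weight 1/180
  (Z=0, Y=2, X=0, W=4, U=1) weight 1/180
  (Z=0, Y=2, X=1, W=2, U=1) weight 1/180
  (Z=0, Y=2, X=1, W=4, U=1) weight 1/180
  (Z=0, Y=2, X=2, W=2, U=1) weight 1/360
  (Z=0, Y=2, X=2, W=4, U=1) weight 1/360
  (Z=0, Y=3, X=0, W=3, U=1) weight 1/120
  (Z=0, Y=3, X=0, W=5, U=1) weight 1/120
  … 28 more
Group by W:
  weight(W=2) = 1/12
  weight(W=3) = 1/24
  weight(W=4) = 1/12
  weight(W=5) = 1/24
Total weight = 1/12 + 1/24 + 1/12 + 1/24 = 1/4
P(W=2 | obs) = 1/12 / 1/4 = 1/3
P(W=3 | obs) = 1/24 / 1/4 = 1/6
P(W=4 | obs) = 1/12 / 1/4 = 1/3
P(W=5 | obs) = 1/24 / 1/4 = 1/6

P(W = 2 | obs) = 1/3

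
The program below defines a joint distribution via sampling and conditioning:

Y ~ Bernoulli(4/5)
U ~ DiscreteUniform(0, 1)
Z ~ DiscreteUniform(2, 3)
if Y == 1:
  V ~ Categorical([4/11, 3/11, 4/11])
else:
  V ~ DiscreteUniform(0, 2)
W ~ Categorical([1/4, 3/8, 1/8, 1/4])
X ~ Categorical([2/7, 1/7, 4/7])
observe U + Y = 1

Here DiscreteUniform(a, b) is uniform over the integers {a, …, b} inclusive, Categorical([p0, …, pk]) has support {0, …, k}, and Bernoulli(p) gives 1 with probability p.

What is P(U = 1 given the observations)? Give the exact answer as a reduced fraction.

Enumerate traces; 144 have nonzero weight after conditioning:
  (Y=0, U=1, Z=2, V=0, W=0, X=0) weight 1/840
  (Y=0, U=1, Z=2, V=0, W=0, X=1) weight 1/1680
  (Y=0, U=1, Z=2, V=0, W=0, X=2) weight 1/420
  (Y=0, U=1, Z=2, V=0, W=1, X=0) weight 1/560
  (Y=0, U=1, Z=2, V=0, W=1, X=1) weight 1/1120
  (Y=0, U=1, Z=2, V=0, W=1, X=2) weight 1/280
  (Y=0, U=1, Z=2, V=0, W=2, X=0) weight 1/1680
  (Y=0, U=1, Z=2, V=0, W=2, X=1) weight 1/3360
  (Y=1, U=0, Z=2, V=0, W=0, X=0) weight 2/385
  … 135 more
Group by U:
  weight(U=0) = 2/5
  weight(U=1) = 1/10
Total weight = 2/5 + 1/10 = 1/2
P(U=0 | obs) = 2/5 / 1/2 = 4/5
P(U=1 | obs) = 1/10 / 1/2 = 1/5

P(U = 1 | obs) = 1/5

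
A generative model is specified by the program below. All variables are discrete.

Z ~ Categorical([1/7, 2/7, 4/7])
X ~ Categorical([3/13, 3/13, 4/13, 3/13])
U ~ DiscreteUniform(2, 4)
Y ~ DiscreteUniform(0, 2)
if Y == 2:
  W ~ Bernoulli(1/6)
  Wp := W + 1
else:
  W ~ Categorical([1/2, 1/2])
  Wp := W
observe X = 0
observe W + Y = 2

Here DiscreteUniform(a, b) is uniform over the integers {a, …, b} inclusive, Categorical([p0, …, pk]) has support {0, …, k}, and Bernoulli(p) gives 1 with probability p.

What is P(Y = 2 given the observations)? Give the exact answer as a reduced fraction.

P(Y = 2 | obs) = 5/8

Enumerate traces; 18 have nonzero weight after conditioning:
  (Z=0, X=0, U=2, Y=1, W=1) weight 1/546
  (Z=0, X=0, U=2, Y=2, W=0) weight 5/1638
  (Z=0, X=0, U=3, Y=1, W=1) weight 1/546
  (Z=0, X=0, U=3, Y=2, W=0) weight 5/1638
  (Z=0, X=0, U=4, Y=1, W=1) weight 1/546
  (Z=0, X=0, U=4, Y=2, W=0) weight 5/1638
  (Z=1, X=0, U=2, Y=1, W=1) weight 1/273
  (Z=1, X=0, U=2, Y=2, W=0) weight 5/819
  … 10 more
Group by Y:
  weight(Y=1) = 1/26
  weight(Y=2) = 5/78
Total weight = 1/26 + 5/78 = 4/39
P(Y=1 | obs) = 1/26 / 4/39 = 3/8
P(Y=2 | obs) = 5/78 / 4/39 = 5/8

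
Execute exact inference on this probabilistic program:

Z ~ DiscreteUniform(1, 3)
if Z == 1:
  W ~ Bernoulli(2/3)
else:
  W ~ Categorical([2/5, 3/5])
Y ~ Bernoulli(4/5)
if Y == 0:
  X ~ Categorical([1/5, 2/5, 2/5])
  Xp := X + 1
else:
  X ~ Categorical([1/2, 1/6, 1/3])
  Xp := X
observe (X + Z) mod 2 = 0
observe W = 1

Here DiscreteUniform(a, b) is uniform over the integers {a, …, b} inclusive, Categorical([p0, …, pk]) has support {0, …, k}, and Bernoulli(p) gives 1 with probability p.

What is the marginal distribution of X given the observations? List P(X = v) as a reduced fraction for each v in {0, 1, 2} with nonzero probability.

Enumerate traces; 8 have nonzero weight after conditioning:
  (Z=1, W=1, Y=0, X=1) weight 4/225
  (Z=1, W=1, Y=1, X=1) weight 4/135
  (Z=2, W=1, Y=0, X=0) weight 1/125
  (Z=2, W=1, Y=0, X=2) weight 2/125
  (Z=2, W=1, Y=1, X=0) weight 2/25
  (Z=2, W=1, Y=1, X=2) weight 4/75
  (Z=3, W=1, Y=0, X=1) weight 2/125
  (Z=3, W=1, Y=1, X=1) weight 2/75
Group by X:
  weight(X=0) = 11/125
  weight(X=1) = 304/3375
  weight(X=2) = 26/375
Total weight = 11/125 + 304/3375 + 26/375 = 167/675
P(X=0 | obs) = 11/125 / 167/675 = 297/835
P(X=1 | obs) = 304/3375 / 167/675 = 304/835
P(X=2 | obs) = 26/375 / 167/675 = 234/835

P(X=0) = 297/835, P(X=1) = 304/835, P(X=2) = 234/835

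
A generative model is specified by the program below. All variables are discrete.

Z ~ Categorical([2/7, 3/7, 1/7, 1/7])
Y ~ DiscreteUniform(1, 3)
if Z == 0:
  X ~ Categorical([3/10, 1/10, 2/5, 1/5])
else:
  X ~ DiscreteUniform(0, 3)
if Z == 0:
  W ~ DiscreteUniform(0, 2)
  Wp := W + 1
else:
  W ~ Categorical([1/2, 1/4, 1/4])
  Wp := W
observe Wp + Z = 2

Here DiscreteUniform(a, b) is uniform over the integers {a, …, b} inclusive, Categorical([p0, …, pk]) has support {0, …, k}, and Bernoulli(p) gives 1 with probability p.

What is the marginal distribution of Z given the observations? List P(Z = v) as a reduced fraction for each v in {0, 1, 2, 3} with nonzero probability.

P(Z=0) = 8/23, P(Z=1) = 9/23, P(Z=2) = 6/23

Enumerate traces; 36 have nonzero weight after conditioning:
  (Z=0, Y=1, X=0, W=1) weight 1/105
  (Z=0, Y=1, X=1, W=1) weight 1/315
  (Z=0, Y=1, X=2, W=1) weight 4/315
  (Z=0, Y=1, X=3, W=1) weight 2/315
  (Z=0, Y=2, X=0, W=1) weight 1/105
  (Z=0, Y=2, X=1, W=1) weight 1/315
  (Z=0, Y=2, X=2, W=1) weight 4/315
  (Z=0, Y=2, X=3, W=1) weight 2/315
  (Z=1, Y=1, X=0, W=1) weight 1/112
  (Z=2, Y=1, X=0, W=0) weight 1/168
  … 26 more
Group by Z:
  weight(Z=0) = 2/21
  weight(Z=1) = 3/28
  weight(Z=2) = 1/14
Total weight = 2/21 + 3/28 + 1/14 = 23/84
P(Z=0 | obs) = 2/21 / 23/84 = 8/23
P(Z=1 | obs) = 3/28 / 23/84 = 9/23
P(Z=2 | obs) = 1/14 / 23/84 = 6/23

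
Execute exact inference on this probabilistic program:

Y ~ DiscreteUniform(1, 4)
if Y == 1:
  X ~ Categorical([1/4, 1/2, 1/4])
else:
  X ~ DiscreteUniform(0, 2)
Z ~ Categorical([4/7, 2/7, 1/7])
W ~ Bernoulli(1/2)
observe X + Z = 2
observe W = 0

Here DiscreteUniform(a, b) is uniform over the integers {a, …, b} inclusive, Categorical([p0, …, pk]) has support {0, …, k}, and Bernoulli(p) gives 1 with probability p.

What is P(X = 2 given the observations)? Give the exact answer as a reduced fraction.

Enumerate traces; 12 have nonzero weight after conditioning:
  (Y=1, X=0, Z=2, W=0) weight 1/224
  (Y=1, X=1, Z=1, W=0) weight 1/56
  (Y=1, X=2, Z=0, W=0) weight 1/56
  (Y=2, X=0, Z=2, W=0) weight 1/168
  (Y=2, X=1, Z=1, W=0) weight 1/84
  (Y=2, X=2, Z=0, W=0) weight 1/42
  (Y=3, X=0, Z=2, W=0) weight 1/168
  (Y=3, X=1, Z=1, W=0) weight 1/84
  … 4 more
Group by X:
  weight(X=0) = 5/224
  weight(X=1) = 3/56
  weight(X=2) = 5/56
Total weight = 5/224 + 3/56 + 5/56 = 37/224
P(X=0 | obs) = 5/224 / 37/224 = 5/37
P(X=1 | obs) = 3/56 / 37/224 = 12/37
P(X=2 | obs) = 5/56 / 37/224 = 20/37

P(X = 2 | obs) = 20/37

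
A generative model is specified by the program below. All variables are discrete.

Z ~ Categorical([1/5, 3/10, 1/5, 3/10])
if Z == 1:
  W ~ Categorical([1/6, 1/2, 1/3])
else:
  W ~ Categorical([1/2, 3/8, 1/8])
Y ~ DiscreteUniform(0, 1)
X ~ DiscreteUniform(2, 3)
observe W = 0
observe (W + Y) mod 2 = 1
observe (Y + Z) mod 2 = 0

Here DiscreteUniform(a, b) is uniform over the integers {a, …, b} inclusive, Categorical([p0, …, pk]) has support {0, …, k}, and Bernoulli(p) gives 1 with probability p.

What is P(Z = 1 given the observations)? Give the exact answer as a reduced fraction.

Enumerate traces; 4 have nonzero weight after conditioning:
  (Z=1, W=0, Y=1, X=2) weight 1/80
  (Z=1, W=0, Y=1, X=3) weight 1/80
  (Z=3, W=0, Y=1, X=2) weight 3/80
  (Z=3, W=0, Y=1, X=3) weight 3/80
Group by Z:
  weight(Z=1) = 1/40
  weight(Z=3) = 3/40
Total weight = 1/40 + 3/40 = 1/10
P(Z=1 | obs) = 1/40 / 1/10 = 1/4
P(Z=3 | obs) = 3/40 / 1/10 = 3/4

P(Z = 1 | obs) = 1/4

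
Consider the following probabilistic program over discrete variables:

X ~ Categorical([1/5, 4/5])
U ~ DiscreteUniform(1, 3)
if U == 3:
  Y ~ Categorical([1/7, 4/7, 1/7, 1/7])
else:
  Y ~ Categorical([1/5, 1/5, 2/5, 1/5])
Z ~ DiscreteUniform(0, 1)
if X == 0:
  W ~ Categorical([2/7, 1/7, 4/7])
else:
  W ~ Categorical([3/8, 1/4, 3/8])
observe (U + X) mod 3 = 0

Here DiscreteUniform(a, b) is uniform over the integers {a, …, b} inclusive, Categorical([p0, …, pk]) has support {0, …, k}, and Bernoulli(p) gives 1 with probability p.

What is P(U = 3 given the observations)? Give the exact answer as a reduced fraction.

Enumerate traces; 48 have nonzero weight after conditioning:
  (X=0, U=3, Y=0, Z=0, W=0) weight 1/735
  (X=0, U=3, Y=0, Z=0, W=1) weight 1/1470
  (X=0, U=3, Y=0, Z=0, W=2) weight 2/735
  (X=0, U=3, Y=0, Z=1, W=0) weight 1/735
  (X=0, U=3, Y=0, Z=1, W=1) weight 1/1470
  (X=0, U=3, Y=0, Z=1, W=2) weight 2/735
  (X=0, U=3, Y=1, Z=0, W=0) weight 4/735
  (X=0, U=3, Y=1, Z=0, W=1) weight 2/735
  (X=1, U=2, Y=0, Z=0, W=0) weight 1/100
  … 39 more
Group by U:
  weight(U=2) = 4/15
  weight(U=3) = 1/15
Total weight = 4/15 + 1/15 = 1/3
P(U=2 | obs) = 4/15 / 1/3 = 4/5
P(U=3 | obs) = 1/15 / 1/3 = 1/5

P(U = 3 | obs) = 1/5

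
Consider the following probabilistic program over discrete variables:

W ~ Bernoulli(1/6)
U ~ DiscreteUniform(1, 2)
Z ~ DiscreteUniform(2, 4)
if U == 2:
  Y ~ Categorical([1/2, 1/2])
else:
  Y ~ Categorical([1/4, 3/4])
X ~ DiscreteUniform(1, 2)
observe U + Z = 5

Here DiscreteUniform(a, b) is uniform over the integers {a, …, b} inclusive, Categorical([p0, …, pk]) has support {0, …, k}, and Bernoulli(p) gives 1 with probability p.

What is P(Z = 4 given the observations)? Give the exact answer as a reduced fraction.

Enumerate traces; 16 have nonzero weight after conditioning:
  (W=0, U=1, Z=4, Y=0, X=1) weight 5/288
  (W=0, U=1, Z=4, Y=0, X=2) weight 5/288
  (W=0, U=1, Z=4, Y=1, X=1) weight 5/96
  (W=0, U=1, Z=4, Y=1, X=2) weight 5/96
  (W=0, U=2, Z=3, Y=0, X=1) weight 5/144
  (W=0, U=2, Z=3, Y=0, X=2) weight 5/144
  (W=0, U=2, Z=3, Y=1, X=1) weight 5/144
  (W=0, U=2, Z=3, Y=1, X=2) weight 5/144
  … 8 more
Group by Z:
  weight(Z=3) = 1/6
  weight(Z=4) = 1/6
Total weight = 1/6 + 1/6 = 1/3
P(Z=3 | obs) = 1/6 / 1/3 = 1/2
P(Z=4 | obs) = 1/6 / 1/3 = 1/2

P(Z = 4 | obs) = 1/2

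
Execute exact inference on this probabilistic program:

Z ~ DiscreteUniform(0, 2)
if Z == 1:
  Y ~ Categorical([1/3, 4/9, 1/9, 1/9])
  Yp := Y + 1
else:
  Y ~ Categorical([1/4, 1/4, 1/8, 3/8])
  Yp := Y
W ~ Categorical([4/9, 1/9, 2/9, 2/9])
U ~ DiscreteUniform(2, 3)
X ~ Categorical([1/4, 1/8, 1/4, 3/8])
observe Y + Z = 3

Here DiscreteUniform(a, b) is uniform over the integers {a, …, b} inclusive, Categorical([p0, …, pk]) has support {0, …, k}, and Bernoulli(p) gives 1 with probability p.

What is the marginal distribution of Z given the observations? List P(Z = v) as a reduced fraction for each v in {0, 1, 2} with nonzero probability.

P(Z=0) = 27/53, P(Z=1) = 8/53, P(Z=2) = 18/53

Enumerate traces; 96 have nonzero weight after conditioning:
  (Z=0, Y=3, W=0, U=2, X=0) weight 1/144
  (Z=0, Y=3, W=0, U=2, X=1) weight 1/288
  (Z=0, Y=3, W=0, U=2, X=2) weight 1/144
  (Z=0, Y=3, W=0, U=2, X=3) weight 1/96
  (Z=0, Y=3, W=0, U=3, X=0) weight 1/144
  (Z=0, Y=3, W=0, U=3, X=1) weight 1/288
  (Z=0, Y=3, W=0, U=3, X=2) weight 1/144
  (Z=0, Y=3, W=0, U=3, X=3) weight 1/96
  (Z=1, Y=2, W=0, U=2, X=0) weight 1/486
  (Z=2, Y=1, W=0, U=2, X=0) weight 1/216
  … 86 more
Group by Z:
  weight(Z=0) = 1/8
  weight(Z=1) = 1/27
  weight(Z=2) = 1/12
Total weight = 1/8 + 1/27 + 1/12 = 53/216
P(Z=0 | obs) = 1/8 / 53/216 = 27/53
P(Z=1 | obs) = 1/27 / 53/216 = 8/53
P(Z=2 | obs) = 1/12 / 53/216 = 18/53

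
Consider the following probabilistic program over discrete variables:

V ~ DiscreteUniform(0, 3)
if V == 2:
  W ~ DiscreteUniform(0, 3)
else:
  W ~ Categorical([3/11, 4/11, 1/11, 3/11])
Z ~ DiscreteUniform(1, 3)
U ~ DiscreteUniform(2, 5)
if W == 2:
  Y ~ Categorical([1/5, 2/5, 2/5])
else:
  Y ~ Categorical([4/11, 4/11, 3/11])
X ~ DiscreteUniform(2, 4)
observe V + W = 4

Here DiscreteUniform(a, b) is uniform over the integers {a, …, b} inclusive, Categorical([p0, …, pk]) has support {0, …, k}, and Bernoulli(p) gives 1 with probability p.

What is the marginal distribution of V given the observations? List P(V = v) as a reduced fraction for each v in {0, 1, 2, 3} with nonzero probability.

Enumerate traces; 324 have nonzero weight after conditioning:
  (V=1, W=3, Z=1, U=2, Y=0, X=2) weight 1/1452
  (V=1, W=3, Z=1, U=2, Y=0, X=3) weight 1/1452
  (V=1, W=3, Z=1, U=2, Y=0, X=4) weight 1/1452
  (V=1, W=3, Z=1, U=2, Y=1, X=2) weight 1/1452
  (V=1, W=3, Z=1, U=2, Y=1, X=3) weight 1/1452
  (V=1, W=3, Z=1, U=2, Y=1, X=4) weight 1/1452
  (V=1, W=3, Z=1, U=2, Y=2, X=2) weight 1/1936
  (V=1, W=3, Z=1, U=2, Y=2, X=3) weight 1/1936
  (V=2, W=2, Z=1, U=2, Y=0, X=2) weight 1/2880
  (V=3, W=1, Z=1, U=2, Y=0, X=2) weight 1/1089
  … 314 more
Group by V:
  weight(V=1) = 3/44
  weight(V=2) = 1/16
  weight(V=3) = 1/11
Total weight = 3/44 + 1/16 + 1/11 = 39/176
P(V=1 | obs) = 3/44 / 39/176 = 4/13
P(V=2 | obs) = 1/16 / 39/176 = 11/39
P(V=3 | obs) = 1/11 / 39/176 = 16/39

P(V=1) = 4/13, P(V=2) = 11/39, P(V=3) = 16/39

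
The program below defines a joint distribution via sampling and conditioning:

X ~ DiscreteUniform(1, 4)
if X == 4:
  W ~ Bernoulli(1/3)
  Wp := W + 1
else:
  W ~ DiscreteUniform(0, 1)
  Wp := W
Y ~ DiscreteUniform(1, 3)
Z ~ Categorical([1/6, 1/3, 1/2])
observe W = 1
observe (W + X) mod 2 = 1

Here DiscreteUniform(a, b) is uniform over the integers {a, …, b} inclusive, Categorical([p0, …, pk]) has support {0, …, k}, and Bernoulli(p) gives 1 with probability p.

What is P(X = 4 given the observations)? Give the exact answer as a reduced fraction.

Enumerate traces; 18 have nonzero weight after conditioning:
  (X=2, W=1, Y=1, Z=0) weight 1/144
  (X=2, W=1, Y=1, Z=1) weight 1/72
  (X=2, W=1, Y=1, Z=2) weight 1/48
  (X=2, W=1, Y=2, Z=0) weight 1/144
  (X=2, W=1, Y=2, Z=1) weight 1/72
  (X=2, W=1, Y=2, Z=2) weight 1/48
  (X=2, W=1, Y=3, Z=0) weight 1/144
  (X=2, W=1, Y=3, Z=1) weight 1/72
  (X=4, W=1, Y=1, Z=0) weight 1/216
  … 9 more
Group by X:
  weight(X=2) = 1/8
  weight(X=4) = 1/12
Total weight = 1/8 + 1/12 = 5/24
P(X=2 | obs) = 1/8 / 5/24 = 3/5
P(X=4 | obs) = 1/12 / 5/24 = 2/5

P(X = 4 | obs) = 2/5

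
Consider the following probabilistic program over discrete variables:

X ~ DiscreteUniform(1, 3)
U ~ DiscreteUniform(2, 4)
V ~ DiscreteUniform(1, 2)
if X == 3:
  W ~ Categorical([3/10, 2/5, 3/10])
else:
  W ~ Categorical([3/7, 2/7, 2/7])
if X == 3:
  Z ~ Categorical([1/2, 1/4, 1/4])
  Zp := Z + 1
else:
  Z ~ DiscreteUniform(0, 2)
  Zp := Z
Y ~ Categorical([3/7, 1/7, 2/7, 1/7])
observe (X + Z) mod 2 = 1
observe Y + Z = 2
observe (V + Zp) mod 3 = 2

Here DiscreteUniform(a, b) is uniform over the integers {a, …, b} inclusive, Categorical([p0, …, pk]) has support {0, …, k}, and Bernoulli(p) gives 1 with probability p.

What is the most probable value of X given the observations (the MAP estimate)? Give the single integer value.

Enumerate traces; 36 have nonzero weight after conditioning:
  (X=1, U=2, V=2, W=0, Z=0, Y=2) weight 1/441
  (X=1, U=2, V=2, W=1, Z=0, Y=2) weight 2/1323
  (X=1, U=2, V=2, W=2, Z=0, Y=2) weight 2/1323
  (X=1, U=3, V=2, W=0, Z=0, Y=2) weight 1/441
  (X=1, U=3, V=2, W=1, Z=0, Y=2) weight 2/1323
  (X=1, U=3, V=2, W=2, Z=0, Y=2) weight 2/1323
  (X=1, U=4, V=2, W=0, Z=0, Y=2) weight 1/441
  (X=1, U=4, V=2, W=1, Z=0, Y=2) weight 2/1323
  (X=2, U=2, V=1, W=0, Z=1, Y=1) weight 1/882
  (X=3, U=2, V=1, W=0, Z=0, Y=2) weight 1/420
  … 26 more
Group by X:
  weight(X=1) = 1/63
  weight(X=2) = 1/126
  weight(X=3) = 1/24
Total weight = 1/63 + 1/126 + 1/24 = 11/168
P(X=1 | obs) = 1/63 / 11/168 = 8/33
P(X=2 | obs) = 1/126 / 11/168 = 4/33
P(X=3 | obs) = 1/24 / 11/168 = 7/11
argmax = 3

argmax_v P(X = v | obs) = 3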